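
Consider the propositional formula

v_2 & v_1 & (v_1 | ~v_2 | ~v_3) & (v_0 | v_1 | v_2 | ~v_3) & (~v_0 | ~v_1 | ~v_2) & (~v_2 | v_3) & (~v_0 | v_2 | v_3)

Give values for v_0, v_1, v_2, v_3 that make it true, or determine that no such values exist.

v_0 = False, v_1 = True, v_2 = True, v_3 = True

Unit clause (v_2) forces v_2 = True.
Unit clause (v_1) forces v_1 = True.
In (~v_0 | ~v_1 | ~v_2) only ~v_0 is left, so v_0 = False.
In (~v_2 | v_3) only v_3 is left, so v_3 = True.
Check each clause:
  (v_2): v_2 holds.
  (v_1): v_1 holds.
  (v_1 | ~v_2 | ~v_3): v_1 holds.
  (v_0 | v_1 | v_2 | ~v_3): v_1 holds.
  (~v_0 | ~v_1 | ~v_2): ~v_0 holds.
  (~v_2 | v_3): v_3 holds.
  (~v_0 | v_2 | v_3): ~v_0 holds.
All clauses satisfied.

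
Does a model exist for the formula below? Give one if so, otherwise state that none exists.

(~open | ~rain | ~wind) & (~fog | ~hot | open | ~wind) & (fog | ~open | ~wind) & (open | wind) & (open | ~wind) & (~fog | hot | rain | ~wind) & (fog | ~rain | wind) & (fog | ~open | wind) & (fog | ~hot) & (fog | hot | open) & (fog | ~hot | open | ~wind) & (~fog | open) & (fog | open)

wind=F, open=T, hot=F, rain=T, fog=T

Set wind = False.
  then (open | wind) forces open = True.
  then (fog | ~open | wind) forces fog = True.
Set hot = False.
Set rain = True.
All clauses satisfied.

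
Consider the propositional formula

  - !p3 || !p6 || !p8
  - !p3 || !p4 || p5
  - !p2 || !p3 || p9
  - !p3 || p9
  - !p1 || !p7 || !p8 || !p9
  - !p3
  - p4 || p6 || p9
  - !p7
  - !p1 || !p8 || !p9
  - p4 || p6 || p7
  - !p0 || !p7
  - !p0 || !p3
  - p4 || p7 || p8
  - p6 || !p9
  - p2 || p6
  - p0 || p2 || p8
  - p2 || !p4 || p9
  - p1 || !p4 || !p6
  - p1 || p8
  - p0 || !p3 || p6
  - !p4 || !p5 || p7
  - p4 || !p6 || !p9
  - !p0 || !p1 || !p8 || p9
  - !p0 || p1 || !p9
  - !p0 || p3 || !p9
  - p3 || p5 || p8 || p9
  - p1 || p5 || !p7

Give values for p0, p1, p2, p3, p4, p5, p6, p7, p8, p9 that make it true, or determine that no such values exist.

p0=F, p1=T, p2=T, p3=F, p4=F, p5=F, p6=T, p7=F, p8=T, p9=F

Unit clause (!p3) forces p3 = False.
Unit clause (!p7) forces p7 = False.
Set p0 = False.
Set p1 = True.
Set p2 = True.
Set p4 = False.
  then (p4 || p6 || p7) forces p6 = True.
  then (p4 || p7 || p8) forces p8 = True.
  then (p4 || !p6 || !p9) forces p9 = False.
Set p5 = False.
All clauses satisfied.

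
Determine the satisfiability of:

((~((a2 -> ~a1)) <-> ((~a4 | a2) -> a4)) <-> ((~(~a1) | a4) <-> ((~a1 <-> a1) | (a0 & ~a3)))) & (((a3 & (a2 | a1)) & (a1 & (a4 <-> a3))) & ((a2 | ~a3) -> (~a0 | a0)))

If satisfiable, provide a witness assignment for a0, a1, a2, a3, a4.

a0 = False, a1 = True, a2 = False, a3 = True, a4 = True

  (~((a2 -> ~a1)) <-> ((~a4 | a2) -> a4)) <-> ((~(~a1) | a4) <-> ((~a1 <-> a1) | (a0 & ~a3))) = True
    ~((a2 -> ~a1)) <-> ((~a4 | a2) -> a4) = False
      ~((a2 -> ~a1)) = False
        a2 -> ~a1 = True
          ~a1 = False
      (~a4 | a2) -> a4 = True
        ~a4 | a2 = False
          ~a4 = False
    (~(~a1) | a4) <-> ((~a1 <-> a1) | (a0 & ~a3)) = False
      ~(~a1) | a4 = True
        ~(~a1) = True
          ~a1 = False
      (~a1 <-> a1) | (a0 & ~a3) = False
        ~a1 <-> a1 = False
          ~a1 = False
        a0 & ~a3 = False
          ~a3 = False
  ((a3 & (a2 | a1)) & (a1 & (a4 <-> a3))) & ((a2 | ~a3) -> (~a0 | a0)) = True
    (a3 & (a2 | a1)) & (a1 & (a4 <-> a3)) = True
      a3 & (a2 | a1) = True
        a2 | a1 = True
      a1 & (a4 <-> a3) = True
        a4 <-> a3 = True
    (a2 | ~a3) -> (~a0 | a0) = True
      a2 | ~a3 = False
        ~a3 = False
      ~a0 | a0 = True
        ~a0 = True
Both conjuncts True, so the formula holds.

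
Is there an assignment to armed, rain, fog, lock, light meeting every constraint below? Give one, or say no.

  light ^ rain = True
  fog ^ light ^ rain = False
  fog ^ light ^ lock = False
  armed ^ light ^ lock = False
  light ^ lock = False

Adding constraints 1, 2, 3, 5 mod 2: every variable appears an even number of times on the left, so the left side is 0.
But the right sides sum to 1 (mod 2). 0 ≠ 1 — the system is inconsistent.

The formula is unsatisfiable.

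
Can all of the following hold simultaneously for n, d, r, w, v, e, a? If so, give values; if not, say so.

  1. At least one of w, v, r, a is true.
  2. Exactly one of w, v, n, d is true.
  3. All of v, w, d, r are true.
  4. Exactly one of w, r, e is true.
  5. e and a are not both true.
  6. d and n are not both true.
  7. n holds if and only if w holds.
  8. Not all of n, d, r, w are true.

Case d = True:
  (2) with d=T forces w = False.
  Constraint (3) is violated (w=F) — contradiction.
Case d = False:
  Constraint (3) is violated (d=F) — contradiction.
Both cases fail — unsatisfiable.

Unsatisfiable — no assignment works.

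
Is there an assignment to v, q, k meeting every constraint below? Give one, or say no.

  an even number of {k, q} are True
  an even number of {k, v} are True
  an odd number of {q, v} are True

UNSATISFIABLE

Adding constraints 1, 2, 3 mod 2: every variable appears an even number of times on the left, so the left side is 0.
But the right sides sum to 1 (mod 2). 0 ≠ 1 — the system is inconsistent.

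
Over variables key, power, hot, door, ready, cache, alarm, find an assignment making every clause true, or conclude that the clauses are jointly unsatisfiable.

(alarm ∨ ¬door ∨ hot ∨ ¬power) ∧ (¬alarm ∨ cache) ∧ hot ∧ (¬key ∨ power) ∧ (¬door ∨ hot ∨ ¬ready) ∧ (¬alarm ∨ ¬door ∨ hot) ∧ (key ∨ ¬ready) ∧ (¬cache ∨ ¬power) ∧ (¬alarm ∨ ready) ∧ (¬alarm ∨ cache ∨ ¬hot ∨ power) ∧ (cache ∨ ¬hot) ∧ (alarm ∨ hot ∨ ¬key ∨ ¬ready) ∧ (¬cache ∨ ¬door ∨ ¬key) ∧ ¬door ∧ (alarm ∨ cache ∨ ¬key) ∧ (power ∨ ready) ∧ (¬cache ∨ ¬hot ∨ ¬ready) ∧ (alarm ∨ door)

Case hot = True:
  (cache ∨ ¬hot) forces cache = True.
  (¬cache ∨ ¬power) forces power = False.
  (¬key ∨ power) forces key = False.
  (key ∨ ¬ready) forces ready = False.
  Clause (power ∨ ready) is falsified — contradiction.
Case hot = False:
  Clause (hot) is falsified — contradiction.
Both cases fail, so the formula is unsatisfiable.

No satisfying assignment exists.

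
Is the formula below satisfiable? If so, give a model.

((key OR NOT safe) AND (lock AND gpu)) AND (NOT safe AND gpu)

gpu: True, key: True, lock: True, safe: False

  (key OR NOT safe) AND (lock AND gpu) = True
    key OR NOT safe = True
      NOT safe = True
    lock AND gpu = True
  NOT safe AND gpu = True
    NOT safe = True
Both conjuncts True, so the formula holds.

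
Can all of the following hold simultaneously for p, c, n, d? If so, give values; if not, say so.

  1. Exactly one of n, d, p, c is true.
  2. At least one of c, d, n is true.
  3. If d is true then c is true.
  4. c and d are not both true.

p: False, c: False, n: True, d: False

  (1) {n, d, p, c}: 1 true — exactly one ✓
  (2) {c, d, n}: 1 true — at least one ✓
  (3) d=F ⇒ c: vacuous ✓
  (4) c=F, d=F — not both ✓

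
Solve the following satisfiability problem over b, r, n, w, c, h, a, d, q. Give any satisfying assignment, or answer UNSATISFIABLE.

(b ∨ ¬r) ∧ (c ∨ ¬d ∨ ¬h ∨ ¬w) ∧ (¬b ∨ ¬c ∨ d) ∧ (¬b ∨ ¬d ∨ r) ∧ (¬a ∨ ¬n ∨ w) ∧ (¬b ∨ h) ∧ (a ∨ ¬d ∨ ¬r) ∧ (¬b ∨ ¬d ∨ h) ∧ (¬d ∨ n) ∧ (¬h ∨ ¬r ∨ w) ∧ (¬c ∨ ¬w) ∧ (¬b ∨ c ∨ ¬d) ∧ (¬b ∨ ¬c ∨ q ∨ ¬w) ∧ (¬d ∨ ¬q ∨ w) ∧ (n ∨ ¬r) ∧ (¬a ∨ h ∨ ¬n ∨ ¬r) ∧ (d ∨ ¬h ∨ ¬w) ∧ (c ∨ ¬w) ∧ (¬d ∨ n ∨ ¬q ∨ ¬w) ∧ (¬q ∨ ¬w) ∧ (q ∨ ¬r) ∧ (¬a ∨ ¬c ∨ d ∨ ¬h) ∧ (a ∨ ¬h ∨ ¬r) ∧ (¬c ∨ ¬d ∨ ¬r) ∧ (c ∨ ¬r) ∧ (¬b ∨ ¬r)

b: False, r: False, n: True, w: False, c: True, h: True, a: False, d: False, q: True

Set b = False.
  then (b ∨ ¬r) forces r = False.
Set n = True.
Try w = True:
  (¬c ∨ ¬w) forces c = False.
  clause (c ∨ ¬w) is falsified — backtrack.
So w = False.
  then (¬a ∨ ¬n ∨ w) forces a = False.
Set c = True.
Set h = True.
Set d = False.
Set q = True.
All clauses satisfied.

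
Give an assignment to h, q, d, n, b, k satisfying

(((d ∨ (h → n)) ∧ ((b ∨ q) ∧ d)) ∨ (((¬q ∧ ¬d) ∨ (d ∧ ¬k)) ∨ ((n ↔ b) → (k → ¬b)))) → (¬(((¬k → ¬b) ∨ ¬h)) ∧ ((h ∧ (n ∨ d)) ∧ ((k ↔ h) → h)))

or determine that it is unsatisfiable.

h = True, q = True, d = True, n = False, b = True, k = False

  (((d ∨ (h → n)) ∧ ((b ∨ q) ∧ d)) ∨ (((¬q ∧ ¬d) ∨ (d ∧ ¬k)) ∨ ((n ↔ b) → (k → ¬b)))) → (¬(((¬k → ¬b) ∨ ¬h)) ∧ ((h ∧ (n ∨ d)) ∧ ((k ↔ h) → h))) = True
    ((d ∨ (h → n)) ∧ ((b ∨ q) ∧ d)) ∨ (((¬q ∧ ¬d) ∨ (d ∧ ¬k)) ∨ ((n ↔ b) → (k → ¬b))) = True
      (d ∨ (h → n)) ∧ ((b ∨ q) ∧ d) = True
        d ∨ (h → n) = True
          h → n = False
        (b ∨ q) ∧ d = True
          b ∨ q = True
      ((¬q ∧ ¬d) ∨ (d ∧ ¬k)) ∨ ((n ↔ b) → (k → ¬b)) = True
        (¬q ∧ ¬d) ∨ (d ∧ ¬k) = True
          ¬q ∧ ¬d = False
            ¬q = False
            ¬d = False
          d ∧ ¬k = True
            ¬k = True
        (n ↔ b) → (k → ¬b) = True
          n ↔ b = False
          k → ¬b = True
            ¬b = False
    ¬(((¬k → ¬b) ∨ ¬h)) ∧ ((h ∧ (n ∨ d)) ∧ ((k ↔ h) → h)) = True
      ¬(((¬k → ¬b) ∨ ¬h)) = True
        (¬k → ¬b) ∨ ¬h = False
          ¬k → ¬b = False
            ¬k = True
            ¬b = False
          ¬h = False
      (h ∧ (n ∨ d)) ∧ ((k ↔ h) → h) = True
        h ∧ (n ∨ d) = True
          n ∨ d = True
        (k ↔ h) → h = True
          k ↔ h = False
The formula evaluates to True.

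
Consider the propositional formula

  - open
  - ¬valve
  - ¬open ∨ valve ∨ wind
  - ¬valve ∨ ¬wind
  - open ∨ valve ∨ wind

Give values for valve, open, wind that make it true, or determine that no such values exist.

Unit clause (open) forces open = True.
Unit clause (¬valve) forces valve = False.
In (¬open ∨ valve ∨ wind) only wind is left, so wind = True.
All clauses satisfied.

valve = False, open = True, wind = True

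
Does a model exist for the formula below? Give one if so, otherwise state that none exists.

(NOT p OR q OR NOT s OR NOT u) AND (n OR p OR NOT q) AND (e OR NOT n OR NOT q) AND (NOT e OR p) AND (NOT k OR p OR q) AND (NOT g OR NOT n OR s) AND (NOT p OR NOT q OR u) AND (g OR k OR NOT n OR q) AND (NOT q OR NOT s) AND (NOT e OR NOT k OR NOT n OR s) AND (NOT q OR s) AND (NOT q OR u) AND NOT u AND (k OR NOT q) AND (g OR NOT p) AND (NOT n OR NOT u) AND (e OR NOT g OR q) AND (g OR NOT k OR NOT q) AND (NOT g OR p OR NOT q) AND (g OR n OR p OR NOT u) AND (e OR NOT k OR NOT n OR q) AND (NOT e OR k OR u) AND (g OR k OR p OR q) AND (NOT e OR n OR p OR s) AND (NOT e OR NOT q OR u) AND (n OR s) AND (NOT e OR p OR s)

Unit clause (NOT u) forces u = False.
In (NOT q OR u) only NOT q is left, so q = False.
Set g = True.
  then (e OR NOT g OR q) forces e = True.
  then (NOT e OR k OR u) forces k = True.
  then (NOT e OR p) forces p = True.
Try s = False:
  (NOT g OR NOT n OR s) forces n = False.
  clause (n OR s) is falsified — backtrack.
So s = True.
Set n = True.
All clauses satisfied.

g = True, s = True, e = True, n = True, q = False, k = True, p = True, u = False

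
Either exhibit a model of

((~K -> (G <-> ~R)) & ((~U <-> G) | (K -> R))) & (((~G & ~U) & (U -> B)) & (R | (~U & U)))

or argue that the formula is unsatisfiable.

B=T; U=F; G=F; R=T; K=T

  (~K -> (G <-> ~R)) & ((~U <-> G) | (K -> R)) = True
    ~K -> (G <-> ~R) = True
      ~K = False
      G <-> ~R = True
        ~R = False
    (~U <-> G) | (K -> R) = True
      ~U <-> G = False
        ~U = True
      K -> R = True
  ((~G & ~U) & (U -> B)) & (R | (~U & U)) = True
    (~G & ~U) & (U -> B) = True
      ~G & ~U = True
        ~G = True
        ~U = True
      U -> B = True
    R | (~U & U) = True
      ~U & U = False
        ~U = True
Both conjuncts True, so the formula holds.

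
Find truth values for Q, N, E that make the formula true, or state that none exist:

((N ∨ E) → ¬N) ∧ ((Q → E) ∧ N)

The formula is unsatisfiable.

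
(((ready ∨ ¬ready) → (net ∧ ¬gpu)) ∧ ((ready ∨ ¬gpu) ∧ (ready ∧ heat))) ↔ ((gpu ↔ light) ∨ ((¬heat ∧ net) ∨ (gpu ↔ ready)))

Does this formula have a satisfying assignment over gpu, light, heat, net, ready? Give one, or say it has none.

gpu = True, light = False, heat = True, net = True, ready = False

  (((ready ∨ ¬ready) → (net ∧ ¬gpu)) ∧ ((ready ∨ ¬gpu) ∧ (ready ∧ heat))) ↔ ((gpu ↔ light) ∨ ((¬heat ∧ net) ∨ (gpu ↔ ready))) = True
    ((ready ∨ ¬ready) → (net ∧ ¬gpu)) ∧ ((ready ∨ ¬gpu) ∧ (ready ∧ heat)) = False
      (ready ∨ ¬ready) → (net ∧ ¬gpu) = False
        ready ∨ ¬ready = True
          ¬ready = True
        net ∧ ¬gpu = False
          ¬gpu = False
      (ready ∨ ¬gpu) ∧ (ready ∧ heat) = False
        ready ∨ ¬gpu = False
          ¬gpu = False
        ready ∧ heat = False
    (gpu ↔ light) ∨ ((¬heat ∧ net) ∨ (gpu ↔ ready)) = False
      gpu ↔ light = False
      (¬heat ∧ net) ∨ (gpu ↔ ready) = False
        ¬heat ∧ net = False
          ¬heat = False
        gpu ↔ ready = False
The formula evaluates to True.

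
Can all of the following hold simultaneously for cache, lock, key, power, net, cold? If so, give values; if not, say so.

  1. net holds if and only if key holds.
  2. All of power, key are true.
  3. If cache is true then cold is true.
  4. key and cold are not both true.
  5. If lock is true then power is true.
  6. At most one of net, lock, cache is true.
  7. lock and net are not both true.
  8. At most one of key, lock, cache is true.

cache = False, lock = False, key = True, power = True, net = True, cold = False

  (1) net=T, key=T — same ✓
  (2) {power, key}: all 2 true ✓
  (3) cache=F ⇒ cold: vacuous ✓
  (4) key=T, cold=F — not both ✓
  (5) lock=F ⇒ power: vacuous ✓
  (6) {net, lock, cache}: 1 true — at most one ✓
  (7) lock=F, net=T — not both ✓
  (8) {key, lock, cache}: 1 true — at most one ✓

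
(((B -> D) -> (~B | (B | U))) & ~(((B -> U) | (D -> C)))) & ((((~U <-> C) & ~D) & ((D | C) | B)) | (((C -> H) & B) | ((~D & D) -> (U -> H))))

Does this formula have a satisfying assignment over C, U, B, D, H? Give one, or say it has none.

C=F, U=F, B=T, D=T, H=T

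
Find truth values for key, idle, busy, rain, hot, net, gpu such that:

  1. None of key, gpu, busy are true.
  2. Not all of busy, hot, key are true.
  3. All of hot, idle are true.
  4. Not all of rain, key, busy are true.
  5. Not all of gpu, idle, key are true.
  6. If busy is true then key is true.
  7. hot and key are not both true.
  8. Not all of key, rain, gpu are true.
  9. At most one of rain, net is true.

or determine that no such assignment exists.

key=F, idle=T, busy=F, rain=F, hot=T, net=T, gpu=F

  (1) {key, gpu, busy}: 0 true — none ✓
  (2) {busy, hot, key}: 1/3 true — not all ✓
  (3) {hot, idle}: all 2 true ✓
  (4) {rain, key, busy}: 0/3 true — not all ✓
  (5) {gpu, idle, key}: 1/3 true — not all ✓
  (6) busy=F ⇒ key: vacuous ✓
  (7) hot=T, key=F — not both ✓
  (8) {key, rain, gpu}: 0/3 true — not all ✓
  (9) {rain, net}: 1 true — at most one ✓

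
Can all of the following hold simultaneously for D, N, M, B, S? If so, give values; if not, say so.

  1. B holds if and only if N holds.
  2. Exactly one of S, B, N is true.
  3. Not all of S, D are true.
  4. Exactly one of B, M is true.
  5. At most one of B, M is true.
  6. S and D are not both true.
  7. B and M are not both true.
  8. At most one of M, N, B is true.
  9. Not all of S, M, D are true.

D=F, N=F, M=T, B=F, S=T

  (1) B=F, N=F — same ✓
  (2) {S, B, N}: 1 true — exactly one ✓
  (3) {S, D}: 1/2 true — not all ✓
  (4) {B, M}: 1 true — exactly one ✓
  (5) {B, M}: 1 true — at most one ✓
  (6) S=T, D=F — not both ✓
  (7) B=F, M=T — not both ✓
  (8) {M, N, B}: 1 true — at most one ✓
  (9) {S, M, D}: 2/3 true — not all ✓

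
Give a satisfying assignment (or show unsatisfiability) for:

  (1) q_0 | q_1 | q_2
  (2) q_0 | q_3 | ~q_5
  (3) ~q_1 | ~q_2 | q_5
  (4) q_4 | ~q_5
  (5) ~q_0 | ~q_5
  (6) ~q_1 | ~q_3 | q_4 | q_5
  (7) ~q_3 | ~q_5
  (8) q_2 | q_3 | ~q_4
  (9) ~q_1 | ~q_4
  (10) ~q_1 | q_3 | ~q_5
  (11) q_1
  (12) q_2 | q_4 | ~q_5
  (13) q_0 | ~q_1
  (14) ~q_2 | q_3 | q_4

q_0 = True; q_1 = True; q_2 = False; q_3 = False; q_4 = False; q_5 = False

Unit clause (q_1) forces q_1 = True.
In (q_0 | ~q_1) only q_0 is left, so q_0 = True.
In (~q_0 | ~q_5) only ~q_5 is left, so q_5 = False.
In (~q_1 | ~q_4) only ~q_4 is left, so q_4 = False.
In (~q_1 | ~q_2 | q_5) only ~q_2 is left, so q_2 = False.
In (~q_1 | ~q_3 | q_4 | q_5) only ~q_3 is left, so q_3 = False.
All clauses satisfied.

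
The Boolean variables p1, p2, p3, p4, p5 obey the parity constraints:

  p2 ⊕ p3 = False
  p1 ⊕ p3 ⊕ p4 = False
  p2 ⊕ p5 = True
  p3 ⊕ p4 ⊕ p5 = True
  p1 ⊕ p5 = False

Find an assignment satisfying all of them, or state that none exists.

Adding constraints 2, 4, 5 mod 2: every variable appears an even number of times on the left, so the left side is 0.
But the right sides sum to 1 (mod 2). 0 ≠ 1 — the system is inconsistent.

The formula is unsatisfiable.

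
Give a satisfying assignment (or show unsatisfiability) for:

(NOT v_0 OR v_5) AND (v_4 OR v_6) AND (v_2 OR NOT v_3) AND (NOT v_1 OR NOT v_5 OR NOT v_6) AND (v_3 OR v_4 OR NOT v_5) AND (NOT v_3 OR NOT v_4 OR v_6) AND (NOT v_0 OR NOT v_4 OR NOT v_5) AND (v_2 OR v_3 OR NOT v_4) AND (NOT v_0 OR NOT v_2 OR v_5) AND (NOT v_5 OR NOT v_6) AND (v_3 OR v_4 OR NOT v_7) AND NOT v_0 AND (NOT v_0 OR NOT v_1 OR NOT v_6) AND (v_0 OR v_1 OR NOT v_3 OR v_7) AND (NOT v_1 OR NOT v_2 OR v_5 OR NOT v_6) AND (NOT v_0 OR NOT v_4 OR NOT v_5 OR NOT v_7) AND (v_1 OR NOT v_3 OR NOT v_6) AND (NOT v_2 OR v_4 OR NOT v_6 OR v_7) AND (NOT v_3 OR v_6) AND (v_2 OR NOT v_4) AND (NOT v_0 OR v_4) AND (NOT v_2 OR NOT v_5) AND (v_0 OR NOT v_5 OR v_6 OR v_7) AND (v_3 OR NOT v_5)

Unit clause (NOT v_0) forces v_0 = False.
Set v_1 = True.
Set v_2 = True.
  then (NOT v_2 OR NOT v_5) forces v_5 = False.
  then (NOT v_1 OR NOT v_2 OR v_5 OR NOT v_6) forces v_6 = False.
  then (NOT v_3 OR v_6) forces v_3 = False.
  then (v_4 OR v_6) forces v_4 = True.
Set v_7 = False.
All clauses satisfied.

v_0 = False, v_1 = True, v_2 = True, v_3 = False, v_4 = True, v_5 = False, v_6 = False, v_7 = False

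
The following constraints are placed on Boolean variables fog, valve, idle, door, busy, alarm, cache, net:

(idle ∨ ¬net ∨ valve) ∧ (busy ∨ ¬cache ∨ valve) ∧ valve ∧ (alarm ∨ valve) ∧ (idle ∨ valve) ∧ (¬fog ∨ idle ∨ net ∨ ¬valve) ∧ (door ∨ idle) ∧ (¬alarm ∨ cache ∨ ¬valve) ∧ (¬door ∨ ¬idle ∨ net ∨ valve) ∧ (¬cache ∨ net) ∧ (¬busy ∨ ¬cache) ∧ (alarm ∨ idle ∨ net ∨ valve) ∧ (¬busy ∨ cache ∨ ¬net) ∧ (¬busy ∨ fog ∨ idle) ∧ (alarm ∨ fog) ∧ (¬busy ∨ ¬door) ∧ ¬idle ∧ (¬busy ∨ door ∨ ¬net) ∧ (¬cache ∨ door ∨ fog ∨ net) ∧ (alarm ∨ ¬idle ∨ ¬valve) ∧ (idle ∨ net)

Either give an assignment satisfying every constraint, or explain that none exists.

Unit clause (valve) forces valve = True.
Unit clause (¬idle) forces idle = False.
In (idle ∨ net) only net is left, so net = True.
In (door ∨ idle) only door is left, so door = True.
In (¬busy ∨ ¬door) only ¬busy is left, so busy = False.
Set fog = True.
Set alarm = False.
Set cache = True.
All clauses satisfied.

fog = True, valve = True, idle = False, door = True, busy = False, alarm = False, cache = True, net = True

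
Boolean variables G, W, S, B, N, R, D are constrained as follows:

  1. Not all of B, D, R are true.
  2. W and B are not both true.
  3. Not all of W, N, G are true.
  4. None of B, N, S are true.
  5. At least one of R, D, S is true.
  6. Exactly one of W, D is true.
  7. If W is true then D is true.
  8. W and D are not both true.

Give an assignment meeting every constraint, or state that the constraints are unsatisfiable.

G: False, W: False, S: False, B: False, N: False, R: False, D: True

  (1) {B, D, R}: 1/3 true — not all ✓
  (2) W=F, B=F — not both ✓
  (3) {W, N, G}: 0/3 true — not all ✓
  (4) {B, N, S}: 0 true — none ✓
  (5) {R, D, S}: 1 true — at least one ✓
  (6) {W, D}: 1 true — exactly one ✓
  (7) W=F ⇒ D: vacuous ✓
  (8) W=F, D=T — not both ✓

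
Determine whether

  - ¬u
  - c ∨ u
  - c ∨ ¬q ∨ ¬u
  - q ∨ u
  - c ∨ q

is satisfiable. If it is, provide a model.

Unit clause (¬u) forces u = False.
In (c ∨ u) only c is left, so c = True.
In (q ∨ u) only q is left, so q = True.
Check each clause:
  (¬u): ¬u holds.
  (c ∨ u): c holds.
  (c ∨ ¬q ∨ ¬u): c holds.
  (q ∨ u): q holds.
  (c ∨ q): c holds.
All clauses satisfied.

q = True; u = False; c = True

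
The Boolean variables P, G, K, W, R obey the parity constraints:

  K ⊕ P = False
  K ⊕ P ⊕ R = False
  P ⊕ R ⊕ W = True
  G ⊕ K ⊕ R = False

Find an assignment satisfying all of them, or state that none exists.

P = True, G = True, K = True, W = False, R = False

K ⊕ P = T ⊕ T = False ✓
K ⊕ P ⊕ R = T ⊕ T ⊕ F = False ✓
P ⊕ R ⊕ W = T ⊕ F ⊕ F = True ✓
G ⊕ K ⊕ R = T ⊕ T ⊕ F = False ✓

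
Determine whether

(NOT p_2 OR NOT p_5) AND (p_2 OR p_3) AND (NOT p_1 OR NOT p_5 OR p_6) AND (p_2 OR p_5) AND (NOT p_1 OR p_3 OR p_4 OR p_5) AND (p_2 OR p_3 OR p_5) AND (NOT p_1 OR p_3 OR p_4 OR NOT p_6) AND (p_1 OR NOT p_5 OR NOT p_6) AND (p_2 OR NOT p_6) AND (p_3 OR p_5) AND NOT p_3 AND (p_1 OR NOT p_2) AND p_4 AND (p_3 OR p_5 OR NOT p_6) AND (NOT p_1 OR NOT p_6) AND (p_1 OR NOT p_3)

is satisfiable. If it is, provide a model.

No satisfying assignment exists.

Case p_3 = True:
  Clause (NOT p_3) is falsified — contradiction.
Case p_3 = False:
  (p_2 OR p_3) forces p_2 = True.
  (NOT p_2 OR NOT p_5) forces p_5 = False.
  Clause (p_3 OR p_5) is falsified — contradiction.
Both cases fail, so the formula is unsatisfiable.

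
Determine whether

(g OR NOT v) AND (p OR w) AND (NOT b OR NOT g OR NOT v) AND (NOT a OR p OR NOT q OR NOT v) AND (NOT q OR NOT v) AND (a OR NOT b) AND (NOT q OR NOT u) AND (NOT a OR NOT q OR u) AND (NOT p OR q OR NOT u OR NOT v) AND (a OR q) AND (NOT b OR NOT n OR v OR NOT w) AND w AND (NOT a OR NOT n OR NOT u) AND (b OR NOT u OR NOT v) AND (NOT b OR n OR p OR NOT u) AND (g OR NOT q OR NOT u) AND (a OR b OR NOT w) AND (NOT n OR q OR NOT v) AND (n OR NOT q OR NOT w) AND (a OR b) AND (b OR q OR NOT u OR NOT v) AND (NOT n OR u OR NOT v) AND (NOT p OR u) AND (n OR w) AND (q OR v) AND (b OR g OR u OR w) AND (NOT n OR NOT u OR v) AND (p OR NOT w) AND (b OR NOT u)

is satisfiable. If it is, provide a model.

No satisfying assignment exists.

Case w = True:
  (p OR NOT w) forces p = True.
  (NOT p OR u) forces u = True.
  (NOT q OR NOT u) forces q = False.
  (NOT p OR q OR NOT u OR NOT v) forces v = False.
  Clause (q OR v) is falsified — contradiction.
Case w = False:
  Clause (w) is falsified — contradiction.
Both cases fail, so the formula is unsatisfiable.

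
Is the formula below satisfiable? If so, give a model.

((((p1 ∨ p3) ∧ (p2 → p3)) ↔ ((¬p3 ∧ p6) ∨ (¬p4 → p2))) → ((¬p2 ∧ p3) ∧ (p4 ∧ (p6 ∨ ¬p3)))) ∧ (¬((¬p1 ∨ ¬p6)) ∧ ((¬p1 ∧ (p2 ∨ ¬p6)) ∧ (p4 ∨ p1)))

Case p1 = True: the conjunct ¬p1 is False.
Case p1 = False: the conjunct ¬((¬p1 ∨ ¬p6)) becomes ¬((True ∨ ¬p6)) = False.
Both cases fail — unsatisfiable.

UNSATISFIABLE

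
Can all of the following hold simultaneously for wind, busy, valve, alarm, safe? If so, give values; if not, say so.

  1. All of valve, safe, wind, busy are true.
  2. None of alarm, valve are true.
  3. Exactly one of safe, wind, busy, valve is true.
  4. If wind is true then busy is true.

Unsatisfiable — no assignment works.

Case valve = True:
  Constraint (2) is violated (valve=T) — contradiction.
Case valve = False:
  Constraint (1) is violated (valve=F) — contradiction.
Both cases fail — unsatisfiable.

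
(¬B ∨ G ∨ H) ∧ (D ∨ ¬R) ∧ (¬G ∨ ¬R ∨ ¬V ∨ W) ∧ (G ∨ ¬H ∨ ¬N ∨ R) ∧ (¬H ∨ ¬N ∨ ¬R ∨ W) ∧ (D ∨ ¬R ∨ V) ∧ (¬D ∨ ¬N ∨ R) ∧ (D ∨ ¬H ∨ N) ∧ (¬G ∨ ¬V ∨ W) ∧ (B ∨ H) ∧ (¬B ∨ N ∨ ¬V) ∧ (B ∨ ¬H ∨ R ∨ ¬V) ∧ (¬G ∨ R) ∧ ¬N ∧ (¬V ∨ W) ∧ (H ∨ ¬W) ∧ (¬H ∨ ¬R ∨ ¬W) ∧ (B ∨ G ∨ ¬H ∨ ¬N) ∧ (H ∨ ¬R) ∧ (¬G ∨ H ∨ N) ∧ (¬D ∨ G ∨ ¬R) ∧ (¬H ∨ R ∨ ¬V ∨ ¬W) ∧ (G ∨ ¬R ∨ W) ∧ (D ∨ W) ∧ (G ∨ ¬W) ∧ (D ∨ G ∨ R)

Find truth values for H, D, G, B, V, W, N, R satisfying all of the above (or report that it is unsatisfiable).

H: True, D: True, G: False, B: True, V: False, W: False, N: False, R: False

Unit clause (¬N) forces N = False.
Try H = False:
  (B ∨ H) forces B = True.
  (¬B ∨ G ∨ H) forces G = True.
  clause (¬G ∨ H ∨ N) is falsified — backtrack.
So H = True.
  then (D ∨ ¬H ∨ N) forces D = True.
Set G = False.
  then (¬D ∨ G ∨ ¬R) forces R = False.
  then (G ∨ ¬W) forces W = False.
  then (¬V ∨ W) forces V = False.
Set B = True.
All clauses satisfied.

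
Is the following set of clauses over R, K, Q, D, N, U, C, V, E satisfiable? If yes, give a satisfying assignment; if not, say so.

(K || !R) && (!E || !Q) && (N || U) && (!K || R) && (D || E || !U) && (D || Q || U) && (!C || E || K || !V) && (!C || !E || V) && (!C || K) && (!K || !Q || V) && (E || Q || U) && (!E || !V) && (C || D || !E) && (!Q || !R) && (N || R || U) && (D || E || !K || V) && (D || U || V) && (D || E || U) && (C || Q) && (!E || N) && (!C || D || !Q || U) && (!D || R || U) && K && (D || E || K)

R = True, K = True, Q = False, D = True, N = True, U = True, C = True, V = False, E = False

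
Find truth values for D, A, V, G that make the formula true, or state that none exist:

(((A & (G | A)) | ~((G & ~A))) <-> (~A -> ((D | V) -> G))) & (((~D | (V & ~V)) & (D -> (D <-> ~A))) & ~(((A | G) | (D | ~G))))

The conjunct ~(((A | G) | (D | ~G))) is unsatisfiable on its own:
  D=F, A=F, G=F: evaluates to False.
  D=F, A=F, G=T: evaluates to False.
  D=F, A=T, G=F: evaluates to False.
  D=F, A=T, G=T: evaluates to False.
  D=T, A=F, G=F: evaluates to False.
  D=T, A=F, G=T: evaluates to False.
  D=T, A=T, G=F: evaluates to False.
  D=T, A=T, G=T: evaluates to False.
So the whole conjunction is unsatisfiable.

The formula is unsatisfiable.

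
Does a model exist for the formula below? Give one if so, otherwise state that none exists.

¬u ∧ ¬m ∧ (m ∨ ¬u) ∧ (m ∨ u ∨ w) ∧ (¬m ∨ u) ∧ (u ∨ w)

m = False, w = True, u = False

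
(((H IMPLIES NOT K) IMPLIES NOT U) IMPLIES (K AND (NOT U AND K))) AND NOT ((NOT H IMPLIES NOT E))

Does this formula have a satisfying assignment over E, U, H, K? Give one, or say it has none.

E=T; U=T; H=F; K=T

  ((H IMPLIES NOT K) IMPLIES NOT U) IMPLIES (K AND (NOT U AND K)) = True
    (H IMPLIES NOT K) IMPLIES NOT U = False
      H IMPLIES NOT K = True
        NOT K = False
      NOT U = False
    K AND (NOT U AND K) = False
      NOT U AND K = False
        NOT U = False
  NOT ((NOT H IMPLIES NOT E)) = True
    NOT H IMPLIES NOT E = False
      NOT H = True
      NOT E = False
Both conjuncts True, so the formula holds.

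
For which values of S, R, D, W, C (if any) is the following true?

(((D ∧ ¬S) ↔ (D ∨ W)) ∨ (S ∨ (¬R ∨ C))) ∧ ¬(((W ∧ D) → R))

S: True, R: False, D: True, W: True, C: True

  ((D ∧ ¬S) ↔ (D ∨ W)) ∨ (S ∨ (¬R ∨ C)) = True
    (D ∧ ¬S) ↔ (D ∨ W) = False
      D ∧ ¬S = False
        ¬S = False
      D ∨ W = True
    S ∨ (¬R ∨ C) = True
      ¬R ∨ C = True
        ¬R = True
  ¬(((W ∧ D) → R)) = True
    (W ∧ D) → R = False
      W ∧ D = True
Both conjuncts True, so the formula holds.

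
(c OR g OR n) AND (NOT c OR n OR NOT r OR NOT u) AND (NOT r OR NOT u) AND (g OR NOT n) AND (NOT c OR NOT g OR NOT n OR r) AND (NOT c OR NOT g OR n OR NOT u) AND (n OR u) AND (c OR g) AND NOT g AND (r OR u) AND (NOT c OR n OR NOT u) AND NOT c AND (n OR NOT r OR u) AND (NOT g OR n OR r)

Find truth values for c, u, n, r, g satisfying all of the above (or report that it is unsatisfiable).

Case c = True:
  Clause (NOT c) is falsified — contradiction.
Case c = False:
  (c OR g) forces g = True.
  Clause (NOT g) is falsified — contradiction.
Both cases fail, so the formula is unsatisfiable.

UNSATISFIABLE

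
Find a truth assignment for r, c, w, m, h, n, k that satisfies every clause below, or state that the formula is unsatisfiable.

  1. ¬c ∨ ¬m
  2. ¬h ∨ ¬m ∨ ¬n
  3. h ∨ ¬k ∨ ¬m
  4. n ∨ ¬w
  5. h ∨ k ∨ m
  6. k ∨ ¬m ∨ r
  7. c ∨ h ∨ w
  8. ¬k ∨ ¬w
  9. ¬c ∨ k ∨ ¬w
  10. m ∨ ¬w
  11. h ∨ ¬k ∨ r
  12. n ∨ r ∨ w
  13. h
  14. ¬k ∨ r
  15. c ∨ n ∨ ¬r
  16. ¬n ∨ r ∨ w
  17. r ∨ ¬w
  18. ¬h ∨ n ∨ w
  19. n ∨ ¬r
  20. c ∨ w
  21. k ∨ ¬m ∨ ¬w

r = True, c = True, w = False, m = False, h = True, n = True, k = False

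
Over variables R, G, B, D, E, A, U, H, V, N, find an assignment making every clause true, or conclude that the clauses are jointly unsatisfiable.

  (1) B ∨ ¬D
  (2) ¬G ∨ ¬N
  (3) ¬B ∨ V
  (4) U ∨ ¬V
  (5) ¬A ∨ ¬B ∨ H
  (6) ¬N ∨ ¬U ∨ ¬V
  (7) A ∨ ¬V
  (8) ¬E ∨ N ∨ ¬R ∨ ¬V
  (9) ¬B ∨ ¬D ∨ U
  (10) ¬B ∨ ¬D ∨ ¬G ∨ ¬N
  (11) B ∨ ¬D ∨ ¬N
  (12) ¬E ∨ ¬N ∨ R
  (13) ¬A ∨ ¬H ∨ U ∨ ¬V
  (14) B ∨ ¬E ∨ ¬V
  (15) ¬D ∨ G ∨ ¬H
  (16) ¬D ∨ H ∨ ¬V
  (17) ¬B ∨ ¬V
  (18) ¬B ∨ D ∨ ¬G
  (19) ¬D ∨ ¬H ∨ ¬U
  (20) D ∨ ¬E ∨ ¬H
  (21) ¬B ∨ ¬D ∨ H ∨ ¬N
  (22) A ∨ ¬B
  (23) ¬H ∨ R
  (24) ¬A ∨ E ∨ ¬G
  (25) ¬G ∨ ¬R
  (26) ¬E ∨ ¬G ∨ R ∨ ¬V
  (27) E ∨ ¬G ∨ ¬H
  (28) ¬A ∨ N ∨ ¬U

R = True; G = False; B = False; D = False; E = False; A = False; U = True; H = False; V = False; N = False

Set R = True.
  then (¬G ∨ ¬R) forces G = False.
Try B = True:
  (¬B ∨ V) forces V = True.
  clause (¬B ∨ ¬V) is falsified — backtrack.
So B = False.
  then (B ∨ ¬D) forces D = False.
Set E = False.
Set A = False.
  then (A ∨ ¬V) forces V = False.
Set U = True.
Set H = False.
Set N = False.
All clauses satisfied.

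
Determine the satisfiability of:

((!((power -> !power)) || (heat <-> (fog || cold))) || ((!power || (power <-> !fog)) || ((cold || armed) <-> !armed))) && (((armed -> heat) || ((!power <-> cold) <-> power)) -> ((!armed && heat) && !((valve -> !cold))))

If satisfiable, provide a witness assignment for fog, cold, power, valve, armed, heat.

fog = False; cold = True; power = False; valve = True; armed = False; heat = True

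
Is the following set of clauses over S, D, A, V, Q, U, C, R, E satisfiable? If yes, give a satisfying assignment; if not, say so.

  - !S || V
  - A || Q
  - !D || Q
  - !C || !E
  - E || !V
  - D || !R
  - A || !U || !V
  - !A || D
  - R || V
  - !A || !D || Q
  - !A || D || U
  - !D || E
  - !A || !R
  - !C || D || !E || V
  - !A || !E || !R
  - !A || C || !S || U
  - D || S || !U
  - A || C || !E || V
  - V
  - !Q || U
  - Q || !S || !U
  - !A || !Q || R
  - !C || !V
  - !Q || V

Case Q = True:
  (V) forces V = True.
  (E || !V) forces E = True.
  (!C || !E) forces C = False.
  (!Q || U) forces U = True.
  (A || !U || !V) forces A = True.
  (!A || D) forces D = True.
  (!A || !R) forces R = False.
  Clause (!A || !Q || R) is falsified — contradiction.
Case Q = False:
  (A || Q) forces A = True.
  (!D || Q) forces D = False.
  Clause (!A || D) is falsified — contradiction.
Both cases fail, so the formula is unsatisfiable.

No satisfying assignment exists.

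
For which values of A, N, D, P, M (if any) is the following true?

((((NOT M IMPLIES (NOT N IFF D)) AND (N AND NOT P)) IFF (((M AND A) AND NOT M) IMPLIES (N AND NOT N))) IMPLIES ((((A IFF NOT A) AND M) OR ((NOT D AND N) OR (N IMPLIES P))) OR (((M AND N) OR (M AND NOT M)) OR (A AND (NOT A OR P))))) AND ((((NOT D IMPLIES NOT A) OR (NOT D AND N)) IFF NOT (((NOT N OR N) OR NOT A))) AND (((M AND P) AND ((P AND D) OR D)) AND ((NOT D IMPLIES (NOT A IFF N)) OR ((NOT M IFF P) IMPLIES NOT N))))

The formula is unsatisfiable.

Case P = True: the formula simplifies to (((NOT D IMPLIES NOT A) OR (NOT D AND N)) IFF NOT (((NOT N OR N) OR NOT A))) AND ((M AND (D OR D)) AND ((NOT D IMPLIES (NOT A IFF N)) OR (NOT M IMPLIES NOT N))).
  D = True: simplifies to NOT (((NOT N OR N) OR NOT A)) AND M.
    N = True: the conjunct NOT (((NOT N OR N) OR NOT A)) becomes NOT ((True OR NOT A)) = False.
    N = False: the conjunct NOT (((NOT N OR N) OR NOT A)) becomes NOT ((True OR NOT A)) = False.
  D = False: the conjunct D OR D becomes False OR False = False.
Case P = False: the conjunct P is False.
Both cases fail — unsatisfiable.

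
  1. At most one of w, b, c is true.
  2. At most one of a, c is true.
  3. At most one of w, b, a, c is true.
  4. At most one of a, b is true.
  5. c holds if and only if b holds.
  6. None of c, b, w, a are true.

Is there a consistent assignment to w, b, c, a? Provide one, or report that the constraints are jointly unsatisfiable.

w=F, b=F, c=F, a=F

  (1) {w, b, c}: 0 true — at most one ✓
  (2) {a, c}: 0 true — at most one ✓
  (3) {w, b, a, c}: 0 true — at most one ✓
  (4) {a, b}: 0 true — at most one ✓
  (5) c=F, b=F — same ✓
  (6) {c, b, w, a}: 0 true — none ✓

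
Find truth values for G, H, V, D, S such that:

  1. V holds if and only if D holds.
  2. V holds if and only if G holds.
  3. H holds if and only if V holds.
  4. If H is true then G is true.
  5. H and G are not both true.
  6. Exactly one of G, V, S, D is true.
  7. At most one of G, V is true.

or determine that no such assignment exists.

G = False; H = False; V = False; D = False; S = True

  (1) V=F, D=F — same ✓
  (2) V=F, G=F — same ✓
  (3) H=F, V=F — same ✓
  (4) H=F ⇒ G: vacuous ✓
  (5) H=F, G=F — not both ✓
  (6) {G, V, S, D}: 1 true — exactly one ✓
  (7) {G, V}: 0 true — at most one ✓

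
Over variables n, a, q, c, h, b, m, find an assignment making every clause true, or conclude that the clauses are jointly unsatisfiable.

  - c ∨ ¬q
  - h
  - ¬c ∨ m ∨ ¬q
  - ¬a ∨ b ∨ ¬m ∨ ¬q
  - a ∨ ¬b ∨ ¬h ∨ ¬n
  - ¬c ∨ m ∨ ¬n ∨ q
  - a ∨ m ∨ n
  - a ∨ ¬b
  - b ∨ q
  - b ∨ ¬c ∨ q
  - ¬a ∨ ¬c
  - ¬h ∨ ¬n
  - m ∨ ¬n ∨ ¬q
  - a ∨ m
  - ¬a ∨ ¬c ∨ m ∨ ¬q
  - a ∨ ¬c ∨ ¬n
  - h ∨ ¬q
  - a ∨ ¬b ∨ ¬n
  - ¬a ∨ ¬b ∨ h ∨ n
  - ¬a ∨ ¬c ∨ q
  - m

n=F; a=T; q=F; c=F; h=T; b=T; m=T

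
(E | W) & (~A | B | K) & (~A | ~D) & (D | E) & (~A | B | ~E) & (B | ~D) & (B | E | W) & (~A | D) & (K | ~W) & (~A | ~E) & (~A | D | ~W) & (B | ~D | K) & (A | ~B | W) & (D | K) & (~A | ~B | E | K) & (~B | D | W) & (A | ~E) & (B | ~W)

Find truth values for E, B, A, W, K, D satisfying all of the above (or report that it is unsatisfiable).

E: False, B: True, A: False, W: True, K: True, D: True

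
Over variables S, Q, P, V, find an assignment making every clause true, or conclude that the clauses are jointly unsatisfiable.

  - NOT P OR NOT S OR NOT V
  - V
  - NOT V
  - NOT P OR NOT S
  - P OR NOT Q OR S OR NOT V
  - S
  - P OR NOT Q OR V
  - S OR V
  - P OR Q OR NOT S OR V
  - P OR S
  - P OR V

No satisfying assignment exists.

Case V = True:
  Clause (NOT V) is falsified — contradiction.
Case V = False:
  Clause (V) is falsified — contradiction.
Both cases fail, so the formula is unsatisfiable.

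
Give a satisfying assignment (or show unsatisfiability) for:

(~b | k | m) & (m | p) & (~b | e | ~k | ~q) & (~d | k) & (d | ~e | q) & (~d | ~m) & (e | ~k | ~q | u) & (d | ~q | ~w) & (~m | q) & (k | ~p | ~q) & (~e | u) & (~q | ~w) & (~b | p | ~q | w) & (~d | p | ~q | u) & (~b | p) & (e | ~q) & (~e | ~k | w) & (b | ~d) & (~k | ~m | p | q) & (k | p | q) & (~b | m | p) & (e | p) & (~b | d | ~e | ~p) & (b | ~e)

e = False; w = True; u = True; p = True; b = False; q = False; d = False; k = True; m = False

Set e = False.
  then (e | ~q) forces q = False.
  then (e | p) forces p = True.
  then (~m | q) forces m = False.
Set w = True.
Set u = True.
Set b = False.
  then (b | ~d) forces d = False.
Set k = True.
All clauses satisfied.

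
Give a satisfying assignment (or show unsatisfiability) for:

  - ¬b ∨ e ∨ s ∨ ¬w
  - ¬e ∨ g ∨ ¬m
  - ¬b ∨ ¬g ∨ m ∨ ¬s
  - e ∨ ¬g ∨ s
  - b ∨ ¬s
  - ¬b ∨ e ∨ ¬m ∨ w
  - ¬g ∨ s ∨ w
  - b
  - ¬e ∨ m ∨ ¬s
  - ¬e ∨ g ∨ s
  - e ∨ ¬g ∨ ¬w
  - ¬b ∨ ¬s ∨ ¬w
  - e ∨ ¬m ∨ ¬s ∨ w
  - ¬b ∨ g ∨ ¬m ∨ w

g: True, s: True, m: True, w: False, b: True, e: True

Unit clause (b) forces b = True.
Set g = True.
Set s = True.
  then (¬b ∨ ¬g ∨ m ∨ ¬s) forces m = True.
  then (¬b ∨ ¬s ∨ ¬w) forces w = False.
  then (e ∨ ¬m ∨ ¬s ∨ w) forces e = True.
All clauses satisfied.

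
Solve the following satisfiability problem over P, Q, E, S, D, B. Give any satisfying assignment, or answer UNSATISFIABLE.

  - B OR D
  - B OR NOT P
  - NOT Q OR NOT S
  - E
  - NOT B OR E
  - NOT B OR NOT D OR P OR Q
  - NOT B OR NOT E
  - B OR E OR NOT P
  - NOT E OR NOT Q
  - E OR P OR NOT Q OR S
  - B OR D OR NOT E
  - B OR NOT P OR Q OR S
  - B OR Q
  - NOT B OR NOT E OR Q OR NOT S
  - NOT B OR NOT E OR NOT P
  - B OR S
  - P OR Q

Case Q = True:
  (NOT Q OR NOT S) forces S = False.
  (E) forces E = True.
  Clause (NOT E OR NOT Q) is falsified — contradiction.
Case Q = False:
  (E) forces E = True.
  (NOT B OR NOT E) forces B = False.
  Clause (B OR Q) is falsified — contradiction.
Both cases fail, so the formula is unsatisfiable.

The formula is unsatisfiable.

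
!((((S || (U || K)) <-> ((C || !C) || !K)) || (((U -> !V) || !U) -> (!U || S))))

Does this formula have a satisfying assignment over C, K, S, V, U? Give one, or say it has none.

Case U = True: the formula simplifies to !((((C || !C) || !K) || (!V -> S))).
  C = True: this becomes !((True || (!V -> S))) = False.
  C = False: this becomes !((True || (!V -> S))) = False.
Case U = False: the formula becomes !((((S || K) <-> ((C || !C) || !K)) || True)) = False.
Both cases fail — unsatisfiable.

UNSATISFIABLE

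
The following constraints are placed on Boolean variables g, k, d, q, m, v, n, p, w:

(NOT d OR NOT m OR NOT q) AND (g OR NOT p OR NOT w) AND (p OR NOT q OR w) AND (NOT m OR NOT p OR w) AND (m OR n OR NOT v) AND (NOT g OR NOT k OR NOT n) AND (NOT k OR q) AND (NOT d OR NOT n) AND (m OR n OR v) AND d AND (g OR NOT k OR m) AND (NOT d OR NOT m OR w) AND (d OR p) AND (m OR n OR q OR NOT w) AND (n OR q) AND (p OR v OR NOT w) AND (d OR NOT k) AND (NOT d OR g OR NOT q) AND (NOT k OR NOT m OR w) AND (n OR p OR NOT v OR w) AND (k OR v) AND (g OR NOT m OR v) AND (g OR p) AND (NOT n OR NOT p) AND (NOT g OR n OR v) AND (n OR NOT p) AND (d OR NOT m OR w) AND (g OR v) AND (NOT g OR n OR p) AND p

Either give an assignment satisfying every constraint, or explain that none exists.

Case p = True:
  (d) forces d = True.
  (NOT d OR NOT n) forces n = False.
  Clause (n OR NOT p) is falsified — contradiction.
Case p = False:
  Clause (p) is falsified — contradiction.
Both cases fail, so the formula is unsatisfiable.

UNSATISFIABLE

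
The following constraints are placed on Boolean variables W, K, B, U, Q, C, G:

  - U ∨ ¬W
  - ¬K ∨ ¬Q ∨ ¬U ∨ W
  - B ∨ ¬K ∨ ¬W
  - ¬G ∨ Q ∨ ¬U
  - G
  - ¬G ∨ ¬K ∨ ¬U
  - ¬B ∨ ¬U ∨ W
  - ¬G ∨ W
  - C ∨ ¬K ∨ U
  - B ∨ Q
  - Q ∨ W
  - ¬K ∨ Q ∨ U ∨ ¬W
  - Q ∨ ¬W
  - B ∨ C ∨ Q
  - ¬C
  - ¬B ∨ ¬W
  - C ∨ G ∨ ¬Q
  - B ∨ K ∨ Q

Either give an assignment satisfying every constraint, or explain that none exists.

W = True, K = False, B = False, U = True, Q = True, C = False, G = True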